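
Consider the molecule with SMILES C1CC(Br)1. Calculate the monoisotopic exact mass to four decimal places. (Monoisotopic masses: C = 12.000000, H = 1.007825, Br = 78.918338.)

119.9575

Atom tally by fragment:
  cyclopropane ring core → C:3 H:6
  (− 1 ring H displaced by substituents)
  + Br → Br:1
Element totals:
  C: 3
  H: 5
  Br: 1
Molecular formula: C3H5Br.
  M = 3(12.0) + 5(1.007825) + 78.918338
    = 36.000000 + 5.039125 + 78.918338 = 119.957463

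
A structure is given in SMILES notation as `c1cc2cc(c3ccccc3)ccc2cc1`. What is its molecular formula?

Atom tally by fragment:
  naphthalene ring system core → C:10 H:8
  (− 1 ring H displaced by substituents)
  + C6H5 → C:6 H:5
Element totals:
  C: 16
  H: 12

C16H12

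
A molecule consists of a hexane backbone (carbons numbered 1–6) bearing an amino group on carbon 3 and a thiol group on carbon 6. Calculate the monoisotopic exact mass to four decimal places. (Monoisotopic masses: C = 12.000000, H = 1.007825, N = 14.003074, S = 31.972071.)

133.0925

Atom tally by fragment:
  CH3 → C:1 H:3
  CH2 → C:1 H:2
  CH(NH2) → C:1 H:3 N:1
  CH2 → C:1 H:2
  CH2 → C:1 H:2
  CH2SH → C:1 H:3 S:1
Element totals:
  C: 6
  H: 15
  N: 1
  S: 1
Molecular formula: C6H15NS.
  M = 6(12.0) + 15(1.007825) + 14.003074 + 31.972071
    = 72.000000 + 15.117375 + 14.003074 + 31.972071 = 133.092520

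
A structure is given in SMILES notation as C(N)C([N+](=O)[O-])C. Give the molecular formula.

Atom tally by fragment:
  H2NCH2 → C:1 H:4 N:1
  CH(NO2) → C:1 H:1 N:1 O:2
  CH3 → C:1 H:3
Element totals:
  C: 3
  H: 8
  N: 2
  O: 2

C3H8N2O2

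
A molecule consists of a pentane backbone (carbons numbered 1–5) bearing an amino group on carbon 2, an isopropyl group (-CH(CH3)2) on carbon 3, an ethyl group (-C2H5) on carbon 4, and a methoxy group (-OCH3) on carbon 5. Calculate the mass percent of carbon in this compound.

Atom tally by fragment:
  CH3 → C:1 H:3
  CH(NH2) → C:1 H:3 N:1
  CH(CH(CH3)2) → C:4 H:8
  CH(C2H5) → C:3 H:6
  CH2OCH3 → C:2 H:5 O:1
Element totals:
  C: 11
  H: 25
  N: 1
  O: 1
Molecular formula: C11H25NO.
Molar mass = 187.327 g/mol.
Mass from C: 11 × 12.011 = 132.121 g/mol.
%C = 132.121 / 187.327 × 100 = 70.53%.

70.53%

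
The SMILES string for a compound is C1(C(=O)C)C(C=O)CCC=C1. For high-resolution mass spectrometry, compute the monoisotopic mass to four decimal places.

Atom tally by fragment:
  cyclohexene ring core → C:6 H:10
  (− 2 ring H displaced by substituents)
  + COCH3 → C:2 H:3 O:1
  + CHO → C:1 H:1 O:1
Element totals:
  C: 9
  H: 12
  O: 2
Molecular formula: C9H12O2.
  M = 9(12.0) + 12(1.007825) + 2(15.994915)
    = 108.000000 + 12.093900 + 31.989830 = 152.083730

152.0837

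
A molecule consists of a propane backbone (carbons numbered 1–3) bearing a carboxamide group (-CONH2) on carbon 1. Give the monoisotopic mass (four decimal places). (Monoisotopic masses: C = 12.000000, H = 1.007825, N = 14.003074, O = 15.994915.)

87.0684

Atom tally by fragment:
  H2NOCCH2 → C:2 H:4 O:1 N:1
  CH2 → C:1 H:2
  CH3 → C:1 H:3
Element totals:
  C: 4
  H: 9
  N: 1
  O: 1
Molecular formula: C4H9NO.
  M = 4(12.0) + 9(1.007825) + 14.003074 + 15.994915
    = 48.000000 + 9.070425 + 14.003074 + 15.994915 = 87.068414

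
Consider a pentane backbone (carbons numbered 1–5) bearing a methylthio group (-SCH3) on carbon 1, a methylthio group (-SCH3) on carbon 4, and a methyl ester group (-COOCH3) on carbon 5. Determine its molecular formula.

C9H18O2S2

Atom tally by fragment:
  CH3SCH2 → C:2 H:5 S:1
  CH2 → C:1 H:2
  CH2 → C:1 H:2
  CH(SCH3) → C:2 H:4 S:1
  CH2COOCH3 → C:3 H:5 O:2
Element totals:
  C: 9
  H: 18
  O: 2
  S: 2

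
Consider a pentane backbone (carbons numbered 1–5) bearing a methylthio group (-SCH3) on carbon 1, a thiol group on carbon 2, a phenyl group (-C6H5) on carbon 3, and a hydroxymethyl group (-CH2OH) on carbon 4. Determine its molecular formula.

Atom tally by fragment:
  CH3SCH2 → C:2 H:5 S:1
  CH(SH) → C:1 H:2 S:1
  CH(C6H5) → C:7 H:6
  CH(CH2OH) → C:2 H:4 O:1
  CH3 → C:1 H:3
Element totals:
  C: 13
  H: 20
  O: 1
  S: 2

C13H20OS2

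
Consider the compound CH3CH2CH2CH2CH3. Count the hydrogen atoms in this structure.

12

Element totals:
  C: 5
  H: 12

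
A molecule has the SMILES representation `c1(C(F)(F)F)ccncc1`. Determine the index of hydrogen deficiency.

Atom tally by fragment:
  pyridine ring core → C:5 H:5 N:1
  (− 1 ring H displaced by substituents)
  + CF3 → C:1 F:3
Element totals:
  C: 6
  H: 4
  F: 3
  N: 1
Molecular formula: C6H4F3N.
DoU = (2C + 2 + N − H − X) / 2 = (2·6 + 2 + 1 − 4 − 3) / 2 = 4.

4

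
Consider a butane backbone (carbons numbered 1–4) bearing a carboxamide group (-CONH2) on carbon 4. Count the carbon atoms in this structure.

Atom tally by fragment:
  CH3 → C:1 H:3
  CH2 → C:1 H:2
  CH2 → C:1 H:2
  CH2CONH2 → C:2 H:4 O:1 N:1
Element totals:
  C: 5
  H: 11
  N: 1
  O: 1

5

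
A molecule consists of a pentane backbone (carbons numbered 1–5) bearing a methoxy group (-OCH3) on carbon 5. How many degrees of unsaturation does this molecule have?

0

Atom tally by fragment:
  CH3 → C:1 H:3
  CH2 → C:1 H:2
  CH2 → C:1 H:2
  CH2 → C:1 H:2
  CH2OCH3 → C:2 H:5 O:1
Element totals:
  C: 6
  H: 14
  O: 1
Molecular formula: C6H14O.
DoU = (2C + 2 + N − H − X) / 2 = (2·6 + 2 + 0 − 14 − 0) / 2 = 0.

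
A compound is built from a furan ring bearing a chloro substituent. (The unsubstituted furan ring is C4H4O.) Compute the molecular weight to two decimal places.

102.52 g/mol

Atom tally by fragment:
  furan ring core → C:4 H:4 O:1
  (− 1 ring H displaced by substituents)
  + Cl → Cl:1
Element totals:
  C: 4
  H: 3
  Cl: 1
  O: 1
Molecular formula: C4H3ClO.
  M = 4(12.011) + 3(1.008) + 35.45 + 15.999
    = 48.044 + 3.024 + 35.450 + 15.999 = 102.517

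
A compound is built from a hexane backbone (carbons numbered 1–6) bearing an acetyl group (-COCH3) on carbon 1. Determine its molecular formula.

C8H16O

Atom tally by fragment:
  CH3COCH2 → C:3 H:5 O:1
  CH2 → C:1 H:2
  CH2 → C:1 H:2
  CH2 → C:1 H:2
  CH2 → C:1 H:2
  CH3 → C:1 H:3
Element totals:
  C: 8
  H: 16
  O: 1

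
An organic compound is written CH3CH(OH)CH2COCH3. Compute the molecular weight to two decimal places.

Atom tally by fragment:
  CH3 → C:1 H:3
  CH(OH) → C:1 H:2 O:1
  CH2COCH3 → C:3 H:5 O:1
Element totals:
  C: 5
  H: 10
  O: 2
Molecular formula: C5H10O2.
  M = 5(12.011) + 10(1.008) + 2(15.999)
    = 60.055 + 10.080 + 31.998 = 102.133

102.13 g/mol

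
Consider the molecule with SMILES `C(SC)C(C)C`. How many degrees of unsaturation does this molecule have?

Atom tally by fragment:
  CH3SCH2 → C:2 H:5 S:1
  CH(CH3) → C:2 H:4
  CH3 → C:1 H:3
Element totals:
  C: 5
  H: 12
  S: 1
Molecular formula: C5H12S.
DoU = (2C + 2 + N − H − X) / 2 = (2·5 + 2 + 0 − 12 − 0) / 2 = 0.

0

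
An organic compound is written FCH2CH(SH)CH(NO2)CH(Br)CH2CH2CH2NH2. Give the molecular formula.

C7H14BrFN2O2S

Atom tally by fragment:
  FCH2 → C:1 H:2 F:1
  CH(SH) → C:1 H:2 S:1
  CH(NO2) → C:1 H:1 N:1 O:2
  CH(Br) → C:1 H:1 Br:1
  CH2 → C:1 H:2
  CH2 → C:1 H:2
  CH2NH2 → C:1 H:4 N:1
Element totals:
  C: 7
  H: 14
  Br: 1
  F: 1
  N: 2
  O: 2
  S: 1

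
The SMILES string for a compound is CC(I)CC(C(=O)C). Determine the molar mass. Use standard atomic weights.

Atom tally by fragment:
  CH3 → C:1 H:3
  CH(I) → C:1 H:1 I:1
  CH2 → C:1 H:2
  CH2COCH3 → C:3 H:5 O:1
Element totals:
  C: 6
  H: 11
  I: 1
  O: 1
Molecular formula: C6H11IO.
  M = 6(12.011) + 11(1.008) + 126.904 + 15.999
    = 72.066 + 11.088 + 126.904 + 15.999 = 226.057

226.06 g/mol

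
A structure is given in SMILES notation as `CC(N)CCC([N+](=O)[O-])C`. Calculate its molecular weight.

146.19 g/mol

Atom tally by fragment:
  CH3 → C:1 H:3
  CH(NH2) → C:1 H:3 N:1
  CH2 → C:1 H:2
  CH2 → C:1 H:2
  CH(NO2) → C:1 H:1 N:1 O:2
  CH3 → C:1 H:3
Element totals:
  C: 6
  H: 14
  N: 2
  O: 2
Molecular formula: C6H14N2O2.
  M = 6(12.011) + 14(1.008) + 2(14.007) + 2(15.999)
    = 72.066 + 14.112 + 28.014 + 31.998 = 146.190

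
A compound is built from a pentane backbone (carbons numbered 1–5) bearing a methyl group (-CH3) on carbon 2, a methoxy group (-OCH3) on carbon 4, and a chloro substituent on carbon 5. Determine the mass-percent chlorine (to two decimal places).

23.53%

Atom tally by fragment:
  CH3 → C:1 H:3
  CH(CH3) → C:2 H:4
  CH2 → C:1 H:2
  CH(OCH3) → C:2 H:4 O:1
  CH2Cl → C:1 H:2 Cl:1
Element totals:
  C: 7
  H: 15
  Cl: 1
  O: 1
Molecular formula: C7H15ClO.
Molar mass = 150.646 g/mol.
Mass from Cl: 1 × 35.45 = 35.450 g/mol.
%Cl = 35.450 / 150.646 × 100 = 23.53%.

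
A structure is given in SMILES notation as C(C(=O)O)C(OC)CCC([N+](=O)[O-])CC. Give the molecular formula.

C9H17NO5

Atom tally by fragment:
  HOOCCH2 → C:2 H:3 O:2
  CH(OCH3) → C:2 H:4 O:1
  CH2 → C:1 H:2
  CH2 → C:1 H:2
  CH(NO2) → C:1 H:1 N:1 O:2
  CH2 → C:1 H:2
  CH3 → C:1 H:3
Element totals:
  C: 9
  H: 17
  N: 1
  O: 5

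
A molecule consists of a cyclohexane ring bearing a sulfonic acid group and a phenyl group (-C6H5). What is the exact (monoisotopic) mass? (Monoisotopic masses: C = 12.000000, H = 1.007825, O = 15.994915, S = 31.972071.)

240.0820

Atom tally by fragment:
  cyclohexane ring core → C:6 H:12
  (− 2 ring H displaced by substituents)
  + SO3H → S:1 O:3 H:1
  + C6H5 → C:6 H:5
Element totals:
  C: 12
  H: 16
  O: 3
  S: 1
Molecular formula: C12H16O3S.
  M = 12(12.0) + 16(1.007825) + 3(15.994915) + 31.972071
    = 144.000000 + 16.125200 + 47.984745 + 31.972071 = 240.082016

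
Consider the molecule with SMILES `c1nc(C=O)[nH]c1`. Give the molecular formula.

C4H4N2O

Atom tally by fragment:
  imidazole ring core → C:3 H:4 N:2
  (− 1 ring H displaced by substituents)
  + CHO → C:1 H:1 O:1
Element totals:
  C: 4
  H: 4
  N: 2
  O: 1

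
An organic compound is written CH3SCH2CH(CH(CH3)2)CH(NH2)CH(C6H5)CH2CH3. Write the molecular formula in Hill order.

Atom tally by fragment:
  CH3SCH2 → C:2 H:5 S:1
  CH(CH(CH3)2) → C:4 H:8
  CH(NH2) → C:1 H:3 N:1
  CH(C6H5) → C:7 H:6
  CH2 → C:1 H:2
  CH3 → C:1 H:3
Element totals:
  C: 16
  H: 27
  N: 1
  S: 1

C16H27NS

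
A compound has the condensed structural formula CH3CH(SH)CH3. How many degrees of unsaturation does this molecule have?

Element totals:
  C: 3
  H: 8
  S: 1
Molecular formula: C3H8S.
DoU = (2C + 2 + N − H − X) / 2 = (2·3 + 2 + 0 − 8 − 0) / 2 = 0.

0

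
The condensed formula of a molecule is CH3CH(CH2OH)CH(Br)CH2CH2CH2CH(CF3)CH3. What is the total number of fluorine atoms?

Element totals:
  C: 10
  H: 18
  Br: 1
  F: 3
  O: 1

3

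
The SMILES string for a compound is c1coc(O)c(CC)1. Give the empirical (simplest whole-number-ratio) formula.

Atom tally by fragment:
  furan ring core → C:4 H:4 O:1
  (− 2 ring H displaced by substituents)
  + OH → O:1 H:1
  + C2H5 → C:2 H:5
Element totals:
  C: 6
  H: 8
  O: 2
Molecular formula: C6H8O2.
gcd of subscripts = 2; dividing each by 2:
  C: 6/2 = 3
  H: 8/2 = 4
  O: 2/2 = 1

C3H4O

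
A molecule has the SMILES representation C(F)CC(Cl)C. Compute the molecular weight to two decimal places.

110.56 g/mol

Atom tally by fragment:
  FCH2 → C:1 H:2 F:1
  CH2 → C:1 H:2
  CH(Cl) → C:1 H:1 Cl:1
  CH3 → C:1 H:3
Element totals:
  C: 4
  H: 8
  Cl: 1
  F: 1
Molecular formula: C4H8ClF.
  M = 4(12.011) + 8(1.008) + 35.45 + 18.998
    = 48.044 + 8.064 + 35.450 + 18.998 = 110.556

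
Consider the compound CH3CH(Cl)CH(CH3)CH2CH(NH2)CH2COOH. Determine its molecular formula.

Element totals:
  C: 8
  H: 16
  Cl: 1
  N: 1
  O: 2

C8H16ClNO2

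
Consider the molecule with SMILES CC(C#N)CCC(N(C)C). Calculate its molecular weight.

140.23 g/mol

Atom tally by fragment:
  CH3 → C:1 H:3
  CH(CN) → C:2 H:1 N:1
  CH2 → C:1 H:2
  CH2 → C:1 H:2
  CH2N(CH3)2 → C:3 H:8 N:1
Element totals:
  C: 8
  H: 16
  N: 2
Molecular formula: C8H16N2.
  M = 8(12.011) + 16(1.008) + 2(14.007)
    = 96.088 + 16.128 + 28.014 = 140.230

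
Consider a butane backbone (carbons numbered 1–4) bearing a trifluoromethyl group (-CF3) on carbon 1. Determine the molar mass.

126.12 g/mol

Atom tally by fragment:
  F3CCH2 → C:2 H:2 F:3
  CH2 → C:1 H:2
  CH2 → C:1 H:2
  CH3 → C:1 H:3
Element totals:
  C: 5
  H: 9
  F: 3
Molecular formula: C5H9F3.
  M = 5(12.011) + 9(1.008) + 3(18.998)
    = 60.055 + 9.072 + 56.994 = 126.121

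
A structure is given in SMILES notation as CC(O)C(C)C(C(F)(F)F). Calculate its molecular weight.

Atom tally by fragment:
  CH3 → C:1 H:3
  CH(OH) → C:1 H:2 O:1
  CH(CH3) → C:2 H:4
  CH2CF3 → C:2 H:2 F:3
Element totals:
  C: 6
  H: 11
  F: 3
  O: 1
Molecular formula: C6H11F3O.
  M = 6(12.011) + 11(1.008) + 3(18.998) + 15.999
    = 72.066 + 11.088 + 56.994 + 15.999 = 156.147

156.15 g/mol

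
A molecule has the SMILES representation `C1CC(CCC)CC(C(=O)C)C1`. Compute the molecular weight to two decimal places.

168.28 g/mol

Atom tally by fragment:
  cyclohexane ring core → C:6 H:12
  (− 2 ring H displaced by substituents)
  + CH2CH2CH3 → C:3 H:7
  + COCH3 → C:2 H:3 O:1
Element totals:
  C: 11
  H: 20
  O: 1
Molecular formula: C11H20O.
  M = 11(12.011) + 20(1.008) + 15.999
    = 132.121 + 20.160 + 15.999 = 168.280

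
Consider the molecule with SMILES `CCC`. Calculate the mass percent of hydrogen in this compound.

18.29%

Atom tally by fragment:
  CH3 → C:1 H:3
  CH2 → C:1 H:2
  CH3 → C:1 H:3
Element totals:
  C: 3
  H: 8
Molecular formula: C3H8.
Molar mass = 44.097 g/mol.
Mass from H: 8 × 1.008 = 8.064 g/mol.
%H = 8.064 / 44.097 × 100 = 18.29%.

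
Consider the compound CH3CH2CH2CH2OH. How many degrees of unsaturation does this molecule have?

0

Atom tally by fragment:
  CH3 → C:1 H:3
  CH2 → C:1 H:2
  CH2 → C:1 H:2
  CH2OH → C:1 H:3 O:1
Element totals:
  C: 4
  H: 10
  O: 1
Molecular formula: C4H10O.
DoU = (2C + 2 + N − H − X) / 2 = (2·4 + 2 + 0 − 10 − 0) / 2 = 0.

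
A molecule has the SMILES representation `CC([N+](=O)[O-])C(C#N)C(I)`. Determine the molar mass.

Atom tally by fragment:
  CH3 → C:1 H:3
  CH(NO2) → C:1 H:1 N:1 O:2
  CH(CN) → C:2 H:1 N:1
  CH2I → C:1 H:2 I:1
Element totals:
  C: 5
  H: 7
  I: 1
  N: 2
  O: 2
Molecular formula: C5H7IN2O2.
  M = 5(12.011) + 7(1.008) + 126.904 + 2(14.007) + 2(15.999)
    = 60.055 + 7.056 + 126.904 + 28.014 + 31.998 = 254.027

254.03 g/mol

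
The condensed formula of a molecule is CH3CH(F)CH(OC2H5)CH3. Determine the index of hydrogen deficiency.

0

Element totals:
  C: 6
  H: 13
  F: 1
  O: 1
Molecular formula: C6H13FO.
DoU = (2C + 2 + N − H − X) / 2 = (2·6 + 2 + 0 − 13 − 1) / 2 = 0.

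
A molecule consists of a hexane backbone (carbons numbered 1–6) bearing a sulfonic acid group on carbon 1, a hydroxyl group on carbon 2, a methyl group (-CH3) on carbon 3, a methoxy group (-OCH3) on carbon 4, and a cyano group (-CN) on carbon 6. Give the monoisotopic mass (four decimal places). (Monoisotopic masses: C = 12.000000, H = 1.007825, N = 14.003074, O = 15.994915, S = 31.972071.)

Atom tally by fragment:
  HO3SCH2 → C:1 H:3 S:1 O:3
  CH(OH) → C:1 H:2 O:1
  CH(CH3) → C:2 H:4
  CH(OCH3) → C:2 H:4 O:1
  CH2 → C:1 H:2
  CH2CN → C:2 H:2 N:1
Element totals:
  C: 9
  H: 17
  N: 1
  O: 5
  S: 1
Molecular formula: C9H17NO5S.
  M = 9(12.0) + 17(1.007825) + 14.003074 + 5(15.994915) + 31.972071
    = 108.000000 + 17.133025 + 14.003074 + 79.974575 + 31.972071 = 251.082745

251.0827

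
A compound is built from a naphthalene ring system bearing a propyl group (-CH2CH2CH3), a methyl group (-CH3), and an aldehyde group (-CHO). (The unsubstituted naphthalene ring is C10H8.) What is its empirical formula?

Atom tally by fragment:
  naphthalene ring system core → C:10 H:8
  (− 3 ring H displaced by substituents)
  + CH2CH2CH3 → C:3 H:7
  + CH3 → C:1 H:3
  + CHO → C:1 H:1 O:1
Element totals:
  C: 15
  H: 16
  O: 1
Molecular formula: C15H16O.
gcd of subscripts (15, 16, 1) = 1, so the empirical formula equals the molecular formula.

C15H16O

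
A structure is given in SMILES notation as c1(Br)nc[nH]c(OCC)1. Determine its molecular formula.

C5H7BrN2O

Atom tally by fragment:
  imidazole ring core → C:3 H:4 N:2
  (− 2 ring H displaced by substituents)
  + Br → Br:1
  + OC2H5 → C:2 H:5 O:1
Element totals:
  C: 5
  H: 7
  Br: 1
  N: 2
  O: 1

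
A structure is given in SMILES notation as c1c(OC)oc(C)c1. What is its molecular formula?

Atom tally by fragment:
  furan ring core → C:4 H:4 O:1
  (− 2 ring H displaced by substituents)
  + OCH3 → C:1 H:3 O:1
  + CH3 → C:1 H:3
Element totals:
  C: 6
  H: 8
  O: 2

C6H8O2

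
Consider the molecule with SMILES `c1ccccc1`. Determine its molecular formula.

Atom tally by fragment:
  benzene ring core → C:6 H:6
Element totals:
  C: 6
  H: 6

C6H6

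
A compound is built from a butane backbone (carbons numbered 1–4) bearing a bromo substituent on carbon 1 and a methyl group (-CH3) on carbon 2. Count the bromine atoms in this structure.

Atom tally by fragment:
  BrCH2 → C:1 H:2 Br:1
  CH(CH3) → C:2 H:4
  CH2 → C:1 H:2
  CH3 → C:1 H:3
Element totals:
  C: 5
  H: 11
  Br: 1

1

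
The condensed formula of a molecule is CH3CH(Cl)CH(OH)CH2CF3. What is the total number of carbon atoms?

5

Atom tally by fragment:
  CH3 → C:1 H:3
  CH(Cl) → C:1 H:1 Cl:1
  CH(OH) → C:1 H:2 O:1
  CH2CF3 → C:2 H:2 F:3
Element totals:
  C: 5
  H: 8
  Cl: 1
  F: 3
  O: 1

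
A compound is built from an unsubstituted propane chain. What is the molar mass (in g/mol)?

Atom tally by fragment:
  CH3 → C:1 H:3
  CH2 → C:1 H:2
  CH3 → C:1 H:3
Element totals:
  C: 3
  H: 8
Molecular formula: C3H8.
  M = 3(12.011) + 8(1.008)
    = 36.033 + 8.064 = 44.097

44.10 g/mol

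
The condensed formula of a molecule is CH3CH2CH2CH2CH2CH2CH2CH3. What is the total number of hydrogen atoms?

Atom tally by fragment:
  CH3 → C:1 H:3
  CH2 → C:1 H:2
  CH2 → C:1 H:2
  CH2 → C:1 H:2
  CH2 → C:1 H:2
  CH2 → C:1 H:2
  CH2 → C:1 H:2
  CH3 → C:1 H:3
Element totals:
  C: 8
  H: 18

18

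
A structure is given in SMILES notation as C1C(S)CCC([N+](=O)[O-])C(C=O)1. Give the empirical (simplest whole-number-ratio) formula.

C7H11NO3S

Atom tally by fragment:
  cyclohexane ring core → C:6 H:12
  (− 3 ring H displaced by substituents)
  + SH → S:1 H:1
  + NO2 → N:1 O:2
  + CHO → C:1 H:1 O:1
Element totals:
  C: 7
  H: 11
  N: 1
  O: 3
  S: 1
Molecular formula: C7H11NO3S.
gcd of subscripts (7, 11, 1, 3, 1) = 1, so the empirical formula equals the molecular formula.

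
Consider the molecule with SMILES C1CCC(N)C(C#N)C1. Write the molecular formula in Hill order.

Atom tally by fragment:
  cyclohexane ring core → C:6 H:12
  (− 2 ring H displaced by substituents)
  + NH2 → N:1 H:2
  + CN → C:1 N:1
Element totals:
  C: 7
  H: 12
  N: 2

C7H12N2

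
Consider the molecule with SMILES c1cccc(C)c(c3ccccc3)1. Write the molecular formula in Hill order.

Atom tally by fragment:
  benzene ring core → C:6 H:6
  (− 2 ring H displaced by substituents)
  + CH3 → C:1 H:3
  + C6H5 → C:6 H:5
Element totals:
  C: 13
  H: 12

C13H12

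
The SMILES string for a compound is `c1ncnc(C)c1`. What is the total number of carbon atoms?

Atom tally by fragment:
  pyrimidine ring core → C:4 H:4 N:2
  (− 1 ring H displaced by substituents)
  + CH3 → C:1 H:3
Element totals:
  C: 5
  H: 6
  N: 2

5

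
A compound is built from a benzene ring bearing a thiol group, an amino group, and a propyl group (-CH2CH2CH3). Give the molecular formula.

Atom tally by fragment:
  benzene ring core → C:6 H:6
  (− 3 ring H displaced by substituents)
  + SH → S:1 H:1
  + NH2 → N:1 H:2
  + CH2CH2CH3 → C:3 H:7
Element totals:
  C: 9
  H: 13
  N: 1
  S: 1

C9H13NS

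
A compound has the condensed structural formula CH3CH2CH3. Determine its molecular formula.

Element totals:
  C: 3
  H: 8

C3H8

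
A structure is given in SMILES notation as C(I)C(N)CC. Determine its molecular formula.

Atom tally by fragment:
  ICH2 → C:1 H:2 I:1
  CH(NH2) → C:1 H:3 N:1
  CH2 → C:1 H:2
  CH3 → C:1 H:3
Element totals:
  C: 4
  H: 10
  I: 1
  N: 1

C4H10IN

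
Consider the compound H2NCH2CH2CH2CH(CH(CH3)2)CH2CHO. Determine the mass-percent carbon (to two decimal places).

Atom tally by fragment:
  H2NCH2 → C:1 H:4 N:1
  CH2 → C:1 H:2
  CH2 → C:1 H:2
  CH(CH(CH3)2) → C:4 H:8
  CH2CHO → C:2 H:3 O:1
Element totals:
  C: 9
  H: 19
  N: 1
  O: 1
Molecular formula: C9H19NO.
Molar mass = 157.257 g/mol.
Mass from C: 9 × 12.011 = 108.099 g/mol.
%C = 108.099 / 157.257 × 100 = 68.74%.

68.74%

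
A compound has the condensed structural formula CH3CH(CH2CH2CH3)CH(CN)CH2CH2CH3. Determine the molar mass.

153.27 g/mol

Atom tally by fragment:
  CH3 → C:1 H:3
  CH(CH2CH2CH3) → C:4 H:8
  CH(CN) → C:2 H:1 N:1
  CH2 → C:1 H:2
  CH2 → C:1 H:2
  CH3 → C:1 H:3
Element totals:
  C: 10
  H: 19
  N: 1
Molecular formula: C10H19N.
  M = 10(12.011) + 19(1.008) + 14.007
    = 120.110 + 19.152 + 14.007 = 153.269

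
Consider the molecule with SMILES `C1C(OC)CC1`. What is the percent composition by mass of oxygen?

18.57%

Atom tally by fragment:
  cyclobutane ring core → C:4 H:8
  (− 1 ring H displaced by substituents)
  + OCH3 → C:1 H:3 O:1
Element totals:
  C: 5
  H: 10
  O: 1
Molecular formula: C5H10O.
Molar mass = 86.134 g/mol.
Mass from O: 1 × 15.999 = 15.999 g/mol.
%O = 15.999 / 86.134 × 100 = 18.57%.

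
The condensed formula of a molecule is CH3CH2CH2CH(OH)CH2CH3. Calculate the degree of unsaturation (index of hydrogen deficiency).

Atom tally by fragment:
  CH3 → C:1 H:3
  CH2 → C:1 H:2
  CH2 → C:1 H:2
  CH(OH) → C:1 H:2 O:1
  CH2 → C:1 H:2
  CH3 → C:1 H:3
Element totals:
  C: 6
  H: 14
  O: 1
Molecular formula: C6H14O.
DoU = (2C + 2 + N − H − X) / 2 = (2·6 + 2 + 0 − 14 − 0) / 2 = 0.

0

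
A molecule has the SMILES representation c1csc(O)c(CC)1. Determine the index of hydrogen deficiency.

3

Atom tally by fragment:
  thiophene ring core → C:4 H:4 S:1
  (− 2 ring H displaced by substituents)
  + OH → O:1 H:1
  + C2H5 → C:2 H:5
Element totals:
  C: 6
  H: 8
  O: 1
  S: 1
Molecular formula: C6H8OS.
DoU = (2C + 2 + N − H − X) / 2 = (2·6 + 2 + 0 − 8 − 0) / 2 = 3.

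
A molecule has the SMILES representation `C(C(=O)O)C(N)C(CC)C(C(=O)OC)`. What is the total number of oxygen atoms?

4

Atom tally by fragment:
  HOOCCH2 → C:2 H:3 O:2
  CH(NH2) → C:1 H:3 N:1
  CH(C2H5) → C:3 H:6
  CH2COOCH3 → C:3 H:5 O:2
Element totals:
  C: 9
  H: 17
  N: 1
  O: 4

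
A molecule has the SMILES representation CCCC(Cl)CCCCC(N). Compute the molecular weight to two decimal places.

177.72 g/mol

Atom tally by fragment:
  CH3 → C:1 H:3
  CH2 → C:1 H:2
  CH2 → C:1 H:2
  CH(Cl) → C:1 H:1 Cl:1
  CH2 → C:1 H:2
  CH2 → C:1 H:2
  CH2 → C:1 H:2
  CH2 → C:1 H:2
  CH2NH2 → C:1 H:4 N:1
Element totals:
  C: 9
  H: 20
  Cl: 1
  N: 1
Molecular formula: C9H20ClN.
  M = 9(12.011) + 20(1.008) + 35.45 + 14.007
    = 108.099 + 20.160 + 35.450 + 14.007 = 177.716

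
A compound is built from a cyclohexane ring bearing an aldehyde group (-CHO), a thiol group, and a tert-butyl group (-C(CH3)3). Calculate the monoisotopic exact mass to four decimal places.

200.1235

Atom tally by fragment:
  cyclohexane ring core → C:6 H:12
  (− 3 ring H displaced by substituents)
  + CHO → C:1 H:1 O:1
  + SH → S:1 H:1
  + C(CH3)3 → C:4 H:9
Element totals:
  C: 11
  H: 20
  O: 1
  S: 1
Molecular formula: C11H20OS.
  M = 11(12.0) + 20(1.007825) + 15.994915 + 31.972071
    = 132.000000 + 20.156500 + 15.994915 + 31.972071 = 200.123486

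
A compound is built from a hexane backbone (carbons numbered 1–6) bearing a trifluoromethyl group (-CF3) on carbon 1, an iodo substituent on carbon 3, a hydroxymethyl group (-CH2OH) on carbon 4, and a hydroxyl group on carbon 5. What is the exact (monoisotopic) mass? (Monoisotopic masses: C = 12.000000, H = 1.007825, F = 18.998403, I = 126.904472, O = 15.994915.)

325.9991

Atom tally by fragment:
  F3CCH2 → C:2 H:2 F:3
  CH2 → C:1 H:2
  CH(I) → C:1 H:1 I:1
  CH(CH2OH) → C:2 H:4 O:1
  CH(OH) → C:1 H:2 O:1
  CH3 → C:1 H:3
Element totals:
  C: 8
  H: 14
  F: 3
  I: 1
  O: 2
Molecular formula: C8H14F3IO2.
  M = 8(12.0) + 14(1.007825) + 3(18.998403) + 126.904472 + 2(15.994915)
    = 96.000000 + 14.109550 + 56.995209 + 126.904472 + 31.989830 = 325.999061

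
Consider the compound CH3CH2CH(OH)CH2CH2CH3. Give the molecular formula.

Atom tally by fragment:
  CH3 → C:1 H:3
  CH2 → C:1 H:2
  CH(OH) → C:1 H:2 O:1
  CH2 → C:1 H:2
  CH2 → C:1 H:2
  CH3 → C:1 H:3
Element totals:
  C: 6
  H: 14
  O: 1

C6H14O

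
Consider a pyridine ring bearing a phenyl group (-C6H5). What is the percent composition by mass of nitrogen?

9.03%

Atom tally by fragment:
  pyridine ring core → C:5 H:5 N:1
  (− 1 ring H displaced by substituents)
  + C6H5 → C:6 H:5
Element totals:
  C: 11
  H: 9
  N: 1
Molecular formula: C11H9N.
Molar mass = 155.200 g/mol.
Mass from N: 1 × 14.007 = 14.007 g/mol.
%N = 14.007 / 155.200 × 100 = 9.03%.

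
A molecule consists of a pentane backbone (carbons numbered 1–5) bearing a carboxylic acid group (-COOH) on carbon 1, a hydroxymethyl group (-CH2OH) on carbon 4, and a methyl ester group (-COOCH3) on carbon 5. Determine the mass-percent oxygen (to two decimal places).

Atom tally by fragment:
  HOOCCH2 → C:2 H:3 O:2
  CH2 → C:1 H:2
  CH2 → C:1 H:2
  CH(CH2OH) → C:2 H:4 O:1
  CH2COOCH3 → C:3 H:5 O:2
Element totals:
  C: 9
  H: 16
  O: 5
Molecular formula: C9H16O5.
Molar mass = 204.222 g/mol.
Mass from O: 5 × 15.999 = 79.995 g/mol.
%O = 79.995 / 204.222 × 100 = 39.17%.

39.17%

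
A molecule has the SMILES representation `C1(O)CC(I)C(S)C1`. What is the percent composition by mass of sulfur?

13.13%

Atom tally by fragment:
  cyclopentane ring core → C:5 H:10
  (− 3 ring H displaced by substituents)
  + OH → O:1 H:1
  + I → I:1
  + SH → S:1 H:1
Element totals:
  C: 5
  H: 9
  I: 1
  O: 1
  S: 1
Molecular formula: C5H9IOS.
Molar mass = 244.090 g/mol.
Mass from S: 1 × 32.06 = 32.060 g/mol.
%S = 32.060 / 244.090 × 100 = 13.13%.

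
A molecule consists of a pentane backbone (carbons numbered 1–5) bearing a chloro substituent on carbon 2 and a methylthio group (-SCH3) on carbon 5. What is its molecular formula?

C6H13ClS

Atom tally by fragment:
  CH3 → C:1 H:3
  CH(Cl) → C:1 H:1 Cl:1
  CH2 → C:1 H:2
  CH2 → C:1 H:2
  CH2SCH3 → C:2 H:5 S:1
Element totals:
  C: 6
  H: 13
  Cl: 1
  S: 1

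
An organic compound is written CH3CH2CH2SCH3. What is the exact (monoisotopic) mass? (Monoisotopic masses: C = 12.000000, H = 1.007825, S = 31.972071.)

90.0503

Atom tally by fragment:
  CH3 → C:1 H:3
  CH2 → C:1 H:2
  CH2SCH3 → C:2 H:5 S:1
Element totals:
  C: 4
  H: 10
  S: 1
Molecular formula: C4H10S.
  M = 4(12.0) + 10(1.007825) + 31.972071
    = 48.000000 + 10.078250 + 31.972071 = 90.050321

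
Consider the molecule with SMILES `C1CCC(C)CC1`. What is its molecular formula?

Atom tally by fragment:
  cyclohexane ring core → C:6 H:12
  (− 1 ring H displaced by substituents)
  + CH3 → C:1 H:3
Element totals:
  C: 7
  H: 14

C7H14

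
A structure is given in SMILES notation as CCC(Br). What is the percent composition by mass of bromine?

Atom tally by fragment:
  CH3 → C:1 H:3
  CH2 → C:1 H:2
  CH2Br → C:1 H:2 Br:1
Element totals:
  C: 3
  H: 7
  Br: 1
Molecular formula: C3H7Br.
Molar mass = 122.993 g/mol.
Mass from Br: 1 × 79.904 = 79.904 g/mol.
%Br = 79.904 / 122.993 × 100 = 64.97%.

64.97%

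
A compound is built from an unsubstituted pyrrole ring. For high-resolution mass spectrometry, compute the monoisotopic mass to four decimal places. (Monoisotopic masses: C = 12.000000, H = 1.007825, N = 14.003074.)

67.0422

Atom tally by fragment:
  pyrrole ring core → C:4 H:5 N:1
Element totals:
  C: 4
  H: 5
  N: 1
Molecular formula: C4H5N.
  M = 4(12.0) + 5(1.007825) + 14.003074
    = 48.000000 + 5.039125 + 14.003074 = 67.042199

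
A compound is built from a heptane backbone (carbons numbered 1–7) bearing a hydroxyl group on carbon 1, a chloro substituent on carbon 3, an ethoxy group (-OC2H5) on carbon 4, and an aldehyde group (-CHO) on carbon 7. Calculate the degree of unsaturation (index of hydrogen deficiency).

1

Atom tally by fragment:
  HOCH2 → C:1 H:3 O:1
  CH2 → C:1 H:2
  CH(Cl) → C:1 H:1 Cl:1
  CH(OC2H5) → C:3 H:6 O:1
  CH2 → C:1 H:2
  CH2 → C:1 H:2
  CH2CHO → C:2 H:3 O:1
Element totals:
  C: 10
  H: 19
  Cl: 1
  O: 3
Molecular formula: C10H19ClO3.
DoU = (2C + 2 + N − H − X) / 2 = (2·10 + 2 + 0 − 19 − 1) / 2 = 1.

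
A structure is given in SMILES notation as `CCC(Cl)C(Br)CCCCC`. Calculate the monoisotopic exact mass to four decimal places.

240.0280

Atom tally by fragment:
  CH3 → C:1 H:3
  CH2 → C:1 H:2
  CH(Cl) → C:1 H:1 Cl:1
  CH(Br) → C:1 H:1 Br:1
  CH2 → C:1 H:2
  CH2 → C:1 H:2
  CH2 → C:1 H:2
  CH2 → C:1 H:2
  CH3 → C:1 H:3
Element totals:
  C: 9
  H: 18
  Br: 1
  Cl: 1
Molecular formula: C9H18BrCl.
  M = 9(12.0) + 18(1.007825) + 78.918338 + 34.968853
    = 108.000000 + 18.140850 + 78.918338 + 34.968853 = 240.028041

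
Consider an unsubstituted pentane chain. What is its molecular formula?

Atom tally by fragment:
  CH3 → C:1 H:3
  CH2 → C:1 H:2
  CH2 → C:1 H:2
  CH2 → C:1 H:2
  CH3 → C:1 H:3
Element totals:
  C: 5
  H: 12

C5H12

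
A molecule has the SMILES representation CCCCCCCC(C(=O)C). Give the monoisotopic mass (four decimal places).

Atom tally by fragment:
  CH3 → C:1 H:3
  CH2 → C:1 H:2
  CH2 → C:1 H:2
  CH2 → C:1 H:2
  CH2 → C:1 H:2
  CH2 → C:1 H:2
  CH2 → C:1 H:2
  CH2COCH3 → C:3 H:5 O:1
Element totals:
  C: 10
  H: 20
  O: 1
Molecular formula: C10H20O.
  M = 10(12.0) + 20(1.007825) + 15.994915
    = 120.000000 + 20.156500 + 15.994915 = 156.151415

156.1514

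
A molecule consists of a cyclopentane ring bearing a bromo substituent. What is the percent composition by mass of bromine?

53.62%

Atom tally by fragment:
  cyclopentane ring core → C:5 H:10
  (− 1 ring H displaced by substituents)
  + Br → Br:1
Element totals:
  C: 5
  H: 9
  Br: 1
Molecular formula: C5H9Br.
Molar mass = 149.031 g/mol.
Mass from Br: 1 × 79.904 = 79.904 g/mol.
%Br = 79.904 / 149.031 × 100 = 53.62%.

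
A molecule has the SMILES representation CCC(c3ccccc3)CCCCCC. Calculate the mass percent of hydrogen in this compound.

11.84%

Atom tally by fragment:
  CH3 → C:1 H:3
  CH2 → C:1 H:2
  CH(C6H5) → C:7 H:6
  CH2 → C:1 H:2
  CH2 → C:1 H:2
  CH2 → C:1 H:2
  CH2 → C:1 H:2
  CH2 → C:1 H:2
  CH3 → C:1 H:3
Element totals:
  C: 15
  H: 24
Molecular formula: C15H24.
Molar mass = 204.357 g/mol.
Mass from H: 24 × 1.008 = 24.192 g/mol.
%H = 24.192 / 204.357 × 100 = 11.84%.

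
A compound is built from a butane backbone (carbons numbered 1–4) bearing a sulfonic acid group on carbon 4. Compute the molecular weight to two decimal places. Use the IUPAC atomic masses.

Atom tally by fragment:
  CH3 → C:1 H:3
  CH2 → C:1 H:2
  CH2 → C:1 H:2
  CH2SO3H → C:1 H:3 S:1 O:3
Element totals:
  C: 4
  H: 10
  O: 3
  S: 1
Molecular formula: C4H10O3S.
  M = 4(12.011) + 10(1.008) + 3(15.999) + 32.06
    = 48.044 + 10.080 + 47.997 + 32.060 = 138.181

138.18 g/mol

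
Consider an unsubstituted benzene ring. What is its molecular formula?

Atom tally by fragment:
  benzene ring core → C:6 H:6
Element totals:
  C: 6
  H: 6

C6H6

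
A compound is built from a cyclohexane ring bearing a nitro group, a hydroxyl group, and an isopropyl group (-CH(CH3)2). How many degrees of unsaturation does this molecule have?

Atom tally by fragment:
  cyclohexane ring core → C:6 H:12
  (− 3 ring H displaced by substituents)
  + NO2 → N:1 O:2
  + OH → O:1 H:1
  + CH(CH3)2 → C:3 H:7
Element totals:
  C: 9
  H: 17
  N: 1
  O: 3
Molecular formula: C9H17NO3.
DoU = (2C + 2 + N − H − X) / 2 = (2·9 + 2 + 1 − 17 − 0) / 2 = 2.

2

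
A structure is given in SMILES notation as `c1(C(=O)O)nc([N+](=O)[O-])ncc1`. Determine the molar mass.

Atom tally by fragment:
  pyrimidine ring core → C:4 H:4 N:2
  (− 2 ring H displaced by substituents)
  + COOH → C:1 H:1 O:2
  + NO2 → N:1 O:2
Element totals:
  C: 5
  H: 3
  N: 3
  O: 4
Molecular formula: C5H3N3O4.
  M = 5(12.011) + 3(1.008) + 3(14.007) + 4(15.999)
    = 60.055 + 3.024 + 42.021 + 63.996 = 169.096

169.10 g/mol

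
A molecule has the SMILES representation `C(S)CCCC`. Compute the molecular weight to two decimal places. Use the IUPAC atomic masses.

Atom tally by fragment:
  HSCH2 → C:1 H:3 S:1
  CH2 → C:1 H:2
  CH2 → C:1 H:2
  CH2 → C:1 H:2
  CH3 → C:1 H:3
Element totals:
  C: 5
  H: 12
  S: 1
Molecular formula: C5H12S.
  M = 5(12.011) + 12(1.008) + 32.06
    = 60.055 + 12.096 + 32.060 = 104.211

104.21 g/mol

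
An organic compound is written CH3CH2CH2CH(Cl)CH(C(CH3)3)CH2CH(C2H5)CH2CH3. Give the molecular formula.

C15H31Cl

Atom tally by fragment:
  CH3 → C:1 H:3
  CH2 → C:1 H:2
  CH2 → C:1 H:2
  CH(Cl) → C:1 H:1 Cl:1
  CH(C(CH3)3) → C:5 H:10
  CH2 → C:1 H:2
  CH(C2H5) → C:3 H:6
  CH2 → C:1 H:2
  CH3 → C:1 H:3
Element totals:
  C: 15
  H: 31
  Cl: 1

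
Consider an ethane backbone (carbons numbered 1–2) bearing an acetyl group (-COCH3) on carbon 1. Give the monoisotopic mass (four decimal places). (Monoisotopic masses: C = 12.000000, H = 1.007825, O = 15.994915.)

72.0575

Atom tally by fragment:
  CH3COCH2 → C:3 H:5 O:1
  CH3 → C:1 H:3
Element totals:
  C: 4
  H: 8
  O: 1
Molecular formula: C4H8O.
  M = 4(12.0) + 8(1.007825) + 15.994915
    = 48.000000 + 8.062600 + 15.994915 = 72.057515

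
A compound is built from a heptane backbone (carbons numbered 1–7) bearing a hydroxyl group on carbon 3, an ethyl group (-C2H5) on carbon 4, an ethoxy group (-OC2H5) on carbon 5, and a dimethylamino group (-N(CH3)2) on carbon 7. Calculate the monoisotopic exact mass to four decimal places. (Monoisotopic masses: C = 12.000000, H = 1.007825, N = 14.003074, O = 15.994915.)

Atom tally by fragment:
  CH3 → C:1 H:3
  CH2 → C:1 H:2
  CH(OH) → C:1 H:2 O:1
  CH(C2H5) → C:3 H:6
  CH(OC2H5) → C:3 H:6 O:1
  CH2 → C:1 H:2
  CH2N(CH3)2 → C:3 H:8 N:1
Element totals:
  C: 13
  H: 29
  N: 1
  O: 2
Molecular formula: C13H29NO2.
  M = 13(12.0) + 29(1.007825) + 14.003074 + 2(15.994915)
    = 156.000000 + 29.226925 + 14.003074 + 31.989830 = 231.219829

231.2198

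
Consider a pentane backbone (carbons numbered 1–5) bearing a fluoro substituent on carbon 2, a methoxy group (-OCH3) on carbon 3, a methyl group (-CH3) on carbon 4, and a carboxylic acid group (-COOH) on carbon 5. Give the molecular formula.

C8H15FO3

Atom tally by fragment:
  CH3 → C:1 H:3
  CH(F) → C:1 H:1 F:1
  CH(OCH3) → C:2 H:4 O:1
  CH(CH3) → C:2 H:4
  CH2COOH → C:2 H:3 O:2
Element totals:
  C: 8
  H: 15
  F: 1
  O: 3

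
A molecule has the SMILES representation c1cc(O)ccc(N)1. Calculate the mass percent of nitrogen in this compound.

12.84%

Atom tally by fragment:
  benzene ring core → C:6 H:6
  (− 2 ring H displaced by substituents)
  + OH → O:1 H:1
  + NH2 → N:1 H:2
Element totals:
  C: 6
  H: 7
  N: 1
  O: 1
Molecular formula: C6H7NO.
Molar mass = 109.128 g/mol.
Mass from N: 1 × 14.007 = 14.007 g/mol.
%N = 14.007 / 109.128 × 100 = 12.84%.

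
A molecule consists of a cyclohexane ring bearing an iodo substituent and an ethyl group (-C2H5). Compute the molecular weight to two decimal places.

238.11 g/mol

Atom tally by fragment:
  cyclohexane ring core → C:6 H:12
  (− 2 ring H displaced by substituents)
  + I → I:1
  + C2H5 → C:2 H:5
Element totals:
  C: 8
  H: 15
  I: 1
Molecular formula: C8H15I.
  M = 8(12.011) + 15(1.008) + 126.904
    = 96.088 + 15.120 + 126.904 = 238.112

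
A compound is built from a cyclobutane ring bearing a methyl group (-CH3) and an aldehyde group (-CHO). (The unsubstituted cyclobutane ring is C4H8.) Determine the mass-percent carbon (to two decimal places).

Atom tally by fragment:
  cyclobutane ring core → C:4 H:8
  (− 2 ring H displaced by substituents)
  + CH3 → C:1 H:3
  + CHO → C:1 H:1 O:1
Element totals:
  C: 6
  H: 10
  O: 1
Molecular formula: C6H10O.
Molar mass = 98.145 g/mol.
Mass from C: 6 × 12.011 = 72.066 g/mol.
%C = 72.066 / 98.145 × 100 = 73.43%.

73.43%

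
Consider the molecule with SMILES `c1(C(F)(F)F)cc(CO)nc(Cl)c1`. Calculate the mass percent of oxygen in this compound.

Atom tally by fragment:
  pyridine ring core → C:5 H:5 N:1
  (− 3 ring H displaced by substituents)
  + CF3 → C:1 F:3
  + CH2OH → C:1 H:3 O:1
  + Cl → Cl:1
Element totals:
  C: 7
  H: 5
  Cl: 1
  F: 3
  N: 1
  O: 1
Molecular formula: C7H5ClF3NO.
Molar mass = 211.567 g/mol.
Mass from O: 1 × 15.999 = 15.999 g/mol.
%O = 15.999 / 211.567 × 100 = 7.56%.

7.56%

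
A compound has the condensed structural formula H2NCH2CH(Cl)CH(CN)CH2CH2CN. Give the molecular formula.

C7H10ClN3

Atom tally by fragment:
  H2NCH2 → C:1 H:4 N:1
  CH(Cl) → C:1 H:1 Cl:1
  CH(CN) → C:2 H:1 N:1
  CH2 → C:1 H:2
  CH2CN → C:2 H:2 N:1
Element totals:
  C: 7
  H: 10
  Cl: 1
  N: 3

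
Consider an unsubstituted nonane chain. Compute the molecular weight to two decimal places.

128.26 g/mol

Atom tally by fragment:
  CH3 → C:1 H:3
  CH2 → C:1 H:2
  CH2 → C:1 H:2
  CH2 → C:1 H:2
  CH2 → C:1 H:2
  CH2 → C:1 H:2
  CH2 → C:1 H:2
  CH2 → C:1 H:2
  CH3 → C:1 H:3
Element totals:
  C: 9
  H: 20
Molecular formula: C9H20.
  M = 9(12.011) + 20(1.008)
    = 108.099 + 20.160 = 128.259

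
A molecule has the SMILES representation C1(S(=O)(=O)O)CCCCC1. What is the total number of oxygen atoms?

Atom tally by fragment:
  cyclohexane ring core → C:6 H:12
  (− 1 ring H displaced by substituents)
  + SO3H → S:1 O:3 H:1
Element totals:
  C: 6
  H: 12
  O: 3
  S: 1

3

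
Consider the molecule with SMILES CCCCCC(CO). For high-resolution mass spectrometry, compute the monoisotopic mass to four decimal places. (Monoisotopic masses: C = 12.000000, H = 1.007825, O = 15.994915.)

Atom tally by fragment:
  CH3 → C:1 H:3
  CH2 → C:1 H:2
  CH2 → C:1 H:2
  CH2 → C:1 H:2
  CH2 → C:1 H:2
  CH2CH2OH → C:2 H:5 O:1
Element totals:
  C: 7
  H: 16
  O: 1
Molecular formula: C7H16O.
  M = 7(12.0) + 16(1.007825) + 15.994915
    = 84.000000 + 16.125200 + 15.994915 = 116.120115

116.1201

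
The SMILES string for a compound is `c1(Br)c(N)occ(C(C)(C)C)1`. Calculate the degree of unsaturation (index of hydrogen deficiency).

Atom tally by fragment:
  furan ring core → C:4 H:4 O:1
  (− 3 ring H displaced by substituents)
  + Br → Br:1
  + NH2 → N:1 H:2
  + C(CH3)3 → C:4 H:9
Element totals:
  C: 8
  H: 12
  Br: 1
  N: 1
  O: 1
Molecular formula: C8H12BrNO.
DoU = (2C + 2 + N − H − X) / 2 = (2·8 + 2 + 1 − 12 − 1) / 2 = 3.

3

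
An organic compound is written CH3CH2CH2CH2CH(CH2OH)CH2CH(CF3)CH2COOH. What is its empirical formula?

C11H19F3O3

Atom tally by fragment:
  CH3 → C:1 H:3
  CH2 → C:1 H:2
  CH2 → C:1 H:2
  CH2 → C:1 H:2
  CH(CH2OH) → C:2 H:4 O:1
  CH2 → C:1 H:2
  CH(CF3) → C:2 H:1 F:3
  CH2COOH → C:2 H:3 O:2
Element totals:
  C: 11
  H: 19
  F: 3
  O: 3
Molecular formula: C11H19F3O3.
gcd of subscripts (11, 3, 19, 3) = 1, so the empirical formula equals the molecular formula.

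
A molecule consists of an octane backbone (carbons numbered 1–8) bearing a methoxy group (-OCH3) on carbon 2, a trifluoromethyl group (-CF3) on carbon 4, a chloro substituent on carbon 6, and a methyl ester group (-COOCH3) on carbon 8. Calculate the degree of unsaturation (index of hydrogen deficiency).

Atom tally by fragment:
  CH3 → C:1 H:3
  CH(OCH3) → C:2 H:4 O:1
  CH2 → C:1 H:2
  CH(CF3) → C:2 H:1 F:3
  CH2 → C:1 H:2
  CH(Cl) → C:1 H:1 Cl:1
  CH2 → C:1 H:2
  CH2COOCH3 → C:3 H:5 O:2
Element totals:
  C: 12
  H: 20
  Cl: 1
  F: 3
  O: 3
Molecular formula: C12H20ClF3O3.
DoU = (2C + 2 + N − H − X) / 2 = (2·12 + 2 + 0 − 20 − 4) / 2 = 1.

1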